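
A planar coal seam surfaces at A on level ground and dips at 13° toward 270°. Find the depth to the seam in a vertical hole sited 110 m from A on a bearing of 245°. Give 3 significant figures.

23.0 m

The hole lies 25° from the dip direction, so the down-dip offset is 110 × cos 25° = 99.69 m.
Depth = down-dip offset × tan(dip) = 99.69 × tan 13° = 99.69 × 0.2309
Depth = 23.02 m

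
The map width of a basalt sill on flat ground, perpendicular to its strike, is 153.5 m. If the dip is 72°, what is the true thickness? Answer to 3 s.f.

146 m

True thickness t = w · sin(dip) = 153.5 × sin 72°
t = 153.5 × 0.9511 = 145.987 m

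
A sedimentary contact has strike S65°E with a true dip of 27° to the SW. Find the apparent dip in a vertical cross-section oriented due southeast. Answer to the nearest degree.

10°

Angle between strike (S65°E) and section (due southeast): β = 20°.
tan(apparent dip) = tan 27° · sin 20° = 0.1743
apparent dip = arctan 0.1743 = 9.89°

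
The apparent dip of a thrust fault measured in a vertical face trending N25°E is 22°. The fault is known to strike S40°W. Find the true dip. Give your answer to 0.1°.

β = acute angle between strike S40°W and section N25°E = 15°.
tan δ = tan α / sin β = tan 22° / sin 15° = 0.4040 / 0.2588 = 1.5610
δ = arctan(1.5610) = 57.36°

57.4°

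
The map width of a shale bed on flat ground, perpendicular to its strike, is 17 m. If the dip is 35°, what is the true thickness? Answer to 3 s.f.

True thickness t = w · sin(dip) = 17 × sin 35°
t = 17 × 0.5736 = 9.751 m

9.75 m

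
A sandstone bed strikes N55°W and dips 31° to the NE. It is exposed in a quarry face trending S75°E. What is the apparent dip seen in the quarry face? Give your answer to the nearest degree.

The strike is N55°W and the section trends S75°E; the acute angle between them is β = 20°.
tan α = tan 31° × sin 20° = 0.6009 × 0.3420 = 0.2055
α = arctan(0.2055) = 11.61°

12°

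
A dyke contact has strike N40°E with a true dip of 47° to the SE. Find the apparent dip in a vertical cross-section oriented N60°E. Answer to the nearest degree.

20°

Angle between strike (N40°E) and section (N60°E): β = 20°.
tan α = tan 47° × sin 20° = 1.0724 × 0.3420 = 0.3668
α = arctan(0.3668) = 20.14°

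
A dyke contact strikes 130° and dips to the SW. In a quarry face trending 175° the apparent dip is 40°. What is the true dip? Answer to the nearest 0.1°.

β = acute angle between strike 130° and section 175° = 45°.
tan δ = tan α / sin β = tan 40° / sin 45° = 0.8391 / 0.7071 = 1.1867
true dip = arctan 1.1867 = 49.88°

49.9°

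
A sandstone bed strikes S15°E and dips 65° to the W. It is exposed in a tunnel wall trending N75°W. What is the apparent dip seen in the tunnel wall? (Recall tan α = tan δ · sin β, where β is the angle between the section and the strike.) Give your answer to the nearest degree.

62°

The section lies 60° from the strike.
tan α = tan 65° × sin 60° = 2.1445 × 0.8660 = 1.8572
α = arctan(1.8572) = 61.70°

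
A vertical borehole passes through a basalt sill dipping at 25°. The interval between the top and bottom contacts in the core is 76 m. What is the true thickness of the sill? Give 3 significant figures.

True thickness t = h · cos(dip) = 76 × cos 25°
t = 76 × 0.9063 = 68.879 m

68.9 m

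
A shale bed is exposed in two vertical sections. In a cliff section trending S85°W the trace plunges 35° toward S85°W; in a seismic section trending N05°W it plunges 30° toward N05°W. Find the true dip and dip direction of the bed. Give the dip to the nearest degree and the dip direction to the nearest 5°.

true dip 42°, dip direction 305°

Represent each trace as a vector plunging at its apparent dip toward its trend (east-north-up frame): v₁ = (-0.816, -0.071, -0.574), v₂ = (-0.075, 0.863, -0.500).
The plane normal is n = v₁ × v₂ ∝ (-0.531, 0.365, 0.709).
tan δ = √(n_x²+n_y²)/n_z = 0.644/0.709, so δ = 42.2°.
Dip direction = atan2(-0.531, 0.365) = 305° (azimuth of n's horizontal projection).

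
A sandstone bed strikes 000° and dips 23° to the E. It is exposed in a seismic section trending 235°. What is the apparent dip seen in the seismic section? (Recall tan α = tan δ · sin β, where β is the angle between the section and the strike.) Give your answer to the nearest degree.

19°

The strike is 000° and the section trends 235°; the acute angle between them is β = 55°.
tan(apparent dip) = tan 23° · sin 55° = 0.3477
α = arctan(0.3477) = 19.17°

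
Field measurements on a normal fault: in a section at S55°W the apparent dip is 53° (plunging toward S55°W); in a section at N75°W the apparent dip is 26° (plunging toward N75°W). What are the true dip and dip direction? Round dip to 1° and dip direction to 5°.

The two traces are lines in the plane: v₁ = (sin 235°·cos 53°, cos 235°·cos 53°, −sin 53°), v₂ = (sin 285°·cos 26°, cos 285°·cos 26°, −sin 26°).
The plane normal is n = v₁ × v₂ ∝ (-0.337, -0.477, 0.414).
Dip δ = arctan(|n_h|/n_z) = arctan(0.584/0.414) = 54.7°.
Dip direction = azimuth of (n_x, n_y) = atan2(-0.337, -0.477) = 215°.

true dip 55°, dip direction 215°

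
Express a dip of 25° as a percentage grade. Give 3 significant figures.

46.6%

grade % = 100 × tan 25° = 100 × 0.4663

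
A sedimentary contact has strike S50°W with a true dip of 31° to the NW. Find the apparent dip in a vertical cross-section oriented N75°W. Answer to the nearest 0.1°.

The strike is S50°W and the section trends N75°W; the acute angle between them is β = 55°.
tan(apparent dip) = tan 31° · sin 55° = 0.4922
apparent dip = arctan 0.4922 = 26.21°

26.2°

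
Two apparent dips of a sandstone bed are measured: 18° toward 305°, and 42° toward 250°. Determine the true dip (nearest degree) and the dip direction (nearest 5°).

true dip 43°, dip direction 235°

Each apparent-dip line lies in the plane. As unit vectors (x east, y north, z up), v₁ plunges 18°→305° and v₂ plunges 42°→250°.
n = v₁ × v₂ = (-0.444, -0.305, 0.579) (taken with n_z > 0).
tan δ = √(n_x²+n_y²)/n_z = 0.539/0.579, so δ = 42.9°.
Dip direction = azimuth of (n_x, n_y) = atan2(-0.444, -0.305) = 235°.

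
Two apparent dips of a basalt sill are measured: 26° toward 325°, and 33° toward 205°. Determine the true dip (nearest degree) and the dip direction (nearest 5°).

true dip 49°, dip direction 260°

Represent each trace as a vector plunging at its apparent dip toward its trend (east-north-up frame): v₁ = (-0.516, 0.736, -0.438), v₂ = (-0.354, -0.760, -0.545).
The plane normal is n = v₁ × v₂ ∝ (-0.734, -0.125, 0.653).
True dip = arccos(n_z / |n|) = arccos(0.6591) = 48.8°.
Dip direction = azimuth of (n_x, n_y) = atan2(-0.734, -0.125) = 260°.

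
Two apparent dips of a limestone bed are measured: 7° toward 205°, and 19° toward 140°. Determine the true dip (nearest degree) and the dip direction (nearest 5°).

true dip 19°, dip direction 135°

The two traces are lines in the plane: v₁ = (sin 205°·cos 7°, cos 205°·cos 7°, −sin 7°), v₂ = (sin 140°·cos 19°, cos 140°·cos 19°, −sin 19°).
n = v₁ × v₂ = (0.205, -0.211, 0.851) (taken with n_z > 0).
Dip δ = arctan(|n_h|/n_z) = arctan(0.294/0.851) = 19.0°.
Dip direction = azimuth of (n_x, n_y) = atan2(0.205, -0.211) = 136°.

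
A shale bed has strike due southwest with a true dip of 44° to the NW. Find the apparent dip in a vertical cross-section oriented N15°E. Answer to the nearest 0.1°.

Angle between strike (due southwest) and section (N15°E): β = 30°.
tan α = tan 44° × sin 30° = 0.9657 × 0.5000 = 0.4828
apparent dip = arctan 0.4828 = 25.77°

25.8°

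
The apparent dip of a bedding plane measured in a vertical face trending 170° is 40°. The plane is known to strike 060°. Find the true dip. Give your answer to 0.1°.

β = acute angle between strike 060° and section 170° = 70°.
tan(true dip) = tan 40° / sin 70° = 0.8930
true dip = arctan 0.8930 = 41.76°

41.8°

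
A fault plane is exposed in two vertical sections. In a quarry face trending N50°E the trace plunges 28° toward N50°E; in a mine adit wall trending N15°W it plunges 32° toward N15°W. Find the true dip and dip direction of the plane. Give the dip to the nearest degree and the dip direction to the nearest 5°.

true dip 35°, dip direction 010°

Each apparent-dip line lies in the plane. As unit vectors (x east, y north, z up), v₁ plunges 28°→N50°E and v₂ plunges 32°→N15°W.
The plane normal is n = v₁ × v₂ ∝ (0.084, 0.461, 0.679).
True dip = arccos(n_z / |n|) = arccos(0.8226) = 34.6°.
Dip direction = azimuth of (n_x, n_y) = atan2(0.084, 0.461) = 10°.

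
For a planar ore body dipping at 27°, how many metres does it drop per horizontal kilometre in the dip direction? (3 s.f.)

drop per km = 1000 × tan 27° = 1000 × 0.5095

510 m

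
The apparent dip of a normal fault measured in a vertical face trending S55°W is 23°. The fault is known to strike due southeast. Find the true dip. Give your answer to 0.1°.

The section is 80° from the strike.
tan(true dip) = tan 23° / sin 80° = 0.4310
true dip = arctan 0.4310 = 23.32°

23.3°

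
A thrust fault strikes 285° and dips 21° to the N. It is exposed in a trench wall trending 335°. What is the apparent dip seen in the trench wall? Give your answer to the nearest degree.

Angle between strike (285°) and section (335°): β = 50°.
tan α = tan 21° × sin 50° = 0.3839 × 0.7660 = 0.2941
α = arctan(0.2941) = 16.39°

16°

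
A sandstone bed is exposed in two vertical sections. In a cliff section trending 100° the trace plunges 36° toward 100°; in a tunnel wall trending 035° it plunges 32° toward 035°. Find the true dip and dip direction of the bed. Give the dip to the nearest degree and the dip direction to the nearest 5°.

true dip 39°, dip direction 075°

Each apparent-dip line lies in the plane. As unit vectors (x east, y north, z up), v₁ plunges 36°→100° and v₂ plunges 32°→035°.
The plane normal is n = v₁ × v₂ ∝ (0.483, 0.136, 0.622).
True dip = arccos(n_z / |n|) = arccos(0.7783) = 38.9°.
Dip direction = atan2(0.483, 0.136) = 74° (azimuth of n's horizontal projection).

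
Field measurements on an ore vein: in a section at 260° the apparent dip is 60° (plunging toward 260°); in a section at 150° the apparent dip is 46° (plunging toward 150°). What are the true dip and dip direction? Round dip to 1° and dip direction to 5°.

The two traces are lines in the plane: v₁ = (sin 260°·cos 60°, cos 260°·cos 60°, −sin 60°), v₂ = (sin 150°·cos 46°, cos 150°·cos 46°, −sin 46°).
Cross product v₁ × v₂ gives the pole to the plane: n ∝ (-0.459, -0.655, 0.326).
True dip = arccos(n_z / |n|) = arccos(0.3779) = 67.8°.
Dip direction = azimuth of (n_x, n_y) = atan2(-0.459, -0.655) = 215°.

true dip 68°, dip direction 215°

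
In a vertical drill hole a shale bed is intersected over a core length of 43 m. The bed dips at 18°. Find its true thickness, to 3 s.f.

True thickness t = h · cos(dip) = 43 × cos 18°
t = 43 × 0.9511 = 40.895 m

40.9 m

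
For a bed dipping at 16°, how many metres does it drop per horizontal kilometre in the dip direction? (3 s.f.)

287 m

drop per km = 1000 × tan 16° = 1000 × 0.2867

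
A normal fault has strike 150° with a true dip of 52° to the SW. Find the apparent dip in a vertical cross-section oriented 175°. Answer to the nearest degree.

28°

Angle between strike (150°) and section (175°): β = 25°.
tan(apparent dip) = tan 52° · sin 25° = 0.5409
apparent dip = arctan 0.5409 = 28.41°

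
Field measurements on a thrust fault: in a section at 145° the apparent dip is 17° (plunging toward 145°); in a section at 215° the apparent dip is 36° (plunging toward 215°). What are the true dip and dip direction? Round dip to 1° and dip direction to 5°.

Represent each trace as a vector plunging at its apparent dip toward its trend (east-north-up frame): v₁ = (0.549, -0.783, -0.292), v₂ = (-0.464, -0.663, -0.588).
Cross product v₁ × v₂ gives the pole to the plane: n ∝ (-0.267, -0.458, 0.727).
True dip = arccos(n_z / |n|) = arccos(0.8080) = 36.1°.
The horizontal component of n points toward azimuth atan2(n_x, n_y) = 210°, the dip direction.

true dip 36°, dip direction 210°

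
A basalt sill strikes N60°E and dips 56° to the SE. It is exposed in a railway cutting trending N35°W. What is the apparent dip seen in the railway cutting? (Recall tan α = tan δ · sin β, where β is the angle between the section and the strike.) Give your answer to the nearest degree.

56°

Angle between strike (N60°E) and section (N35°W): β = 85°.
tan(apparent dip) = tan 56° · sin 85° = 1.4769
apparent dip = arctan 1.4769 = 55.90°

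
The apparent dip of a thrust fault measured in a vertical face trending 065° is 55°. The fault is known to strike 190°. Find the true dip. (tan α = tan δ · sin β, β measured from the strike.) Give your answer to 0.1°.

60.2°

The section is 55° from the strike.
tan(true dip) = tan 55° / sin 55° = 1.7434
δ = arctan(1.7434) = 60.16°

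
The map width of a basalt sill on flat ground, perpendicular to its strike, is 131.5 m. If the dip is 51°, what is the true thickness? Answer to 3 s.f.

True thickness t = w · sin(dip) = 131.5 × sin 51°
t = 131.5 × 0.7771 = 102.195 m

102 m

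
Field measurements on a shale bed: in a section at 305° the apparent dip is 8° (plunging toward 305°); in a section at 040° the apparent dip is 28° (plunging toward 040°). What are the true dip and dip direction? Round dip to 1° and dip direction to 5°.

true dip 29°, dip direction 020°

Represent each trace as a vector plunging at its apparent dip toward its trend (east-north-up frame): v₁ = (-0.811, 0.568, -0.139), v₂ = (0.568, 0.676, -0.469).
n = v₁ × v₂ = (0.173, 0.460, 0.871) (taken with n_z > 0).
tan δ = √(n_x²+n_y²)/n_z = 0.491/0.871, so δ = 29.4°.
Dip direction = azimuth of (n_x, n_y) = atan2(0.173, 0.460) = 21°.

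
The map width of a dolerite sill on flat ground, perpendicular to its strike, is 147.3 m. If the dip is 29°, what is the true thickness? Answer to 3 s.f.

True thickness t = w · sin(dip) = 147.3 × sin 29°
t = 147.3 × 0.4848 = 71.412 m

71.4 m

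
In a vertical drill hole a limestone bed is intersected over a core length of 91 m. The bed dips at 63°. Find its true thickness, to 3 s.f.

True thickness t = h · cos(dip) = 91 × cos 63°
t = 91 × 0.4540 = 41.313 m

41.3 m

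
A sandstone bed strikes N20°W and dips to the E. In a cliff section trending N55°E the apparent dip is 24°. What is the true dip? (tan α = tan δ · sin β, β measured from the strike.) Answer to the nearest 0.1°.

The section is 75° from the strike.
tan(true dip) = tan 24° / sin 75° = 0.4609
δ = arctan(0.4609) = 24.75°

24.7°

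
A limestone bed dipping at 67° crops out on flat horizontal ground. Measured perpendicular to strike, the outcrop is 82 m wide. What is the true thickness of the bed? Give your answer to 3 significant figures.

75.5 m

True thickness t = w · sin(dip) = 82 × sin 67°
t = 82 × 0.9205 = 75.481 m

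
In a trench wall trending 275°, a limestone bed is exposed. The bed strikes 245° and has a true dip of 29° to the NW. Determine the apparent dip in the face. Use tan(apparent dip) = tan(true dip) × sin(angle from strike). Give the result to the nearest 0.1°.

The strike is 245° and the section trends 275°; the acute angle between them is β = 30°.
tan α = tan 29° × sin 30° = 0.5543 × 0.5000 = 0.2772
α = arctan(0.2772) = 15.49°

15.5°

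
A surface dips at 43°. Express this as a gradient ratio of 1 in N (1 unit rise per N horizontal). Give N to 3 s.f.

1 : N means tan θ = 1/N, so N = 1/tan 43° = 1/0.9325

1 in 1.07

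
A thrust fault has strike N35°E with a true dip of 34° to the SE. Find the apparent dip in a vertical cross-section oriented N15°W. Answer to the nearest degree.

27°

Angle between strike (N35°E) and section (N15°W): β = 50°.
tan α = tan 34° × sin 50° = 0.6745 × 0.7660 = 0.5167
α = arctan(0.5167) = 27.33°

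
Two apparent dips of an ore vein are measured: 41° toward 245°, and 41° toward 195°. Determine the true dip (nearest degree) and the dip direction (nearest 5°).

true dip 44°, dip direction 220°

The two traces are lines in the plane: v₁ = (sin 245°·cos 41°, cos 245°·cos 41°, −sin 41°), v₂ = (sin 195°·cos 41°, cos 195°·cos 41°, −sin 41°).
Cross product v₁ × v₂ gives the pole to the plane: n ∝ (-0.269, -0.321, 0.436).
tan δ = √(n_x²+n_y²)/n_z = 0.419/0.436, so δ = 43.8°.
The horizontal component of n points toward azimuth atan2(n_x, n_y) = 220°, the dip direction.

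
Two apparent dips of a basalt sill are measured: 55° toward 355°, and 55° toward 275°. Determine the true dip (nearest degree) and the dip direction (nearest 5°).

Each apparent-dip line lies in the plane. As unit vectors (x east, y north, z up), v₁ plunges 55°→355° and v₂ plunges 55°→275°.
The plane normal is n = v₁ × v₂ ∝ (-0.427, 0.427, 0.324).
tan δ = √(n_x²+n_y²)/n_z = 0.604/0.324, so δ = 61.8°.
Dip direction = azimuth of (n_x, n_y) = atan2(-0.427, 0.427) = 315°.

true dip 62°, dip direction 315°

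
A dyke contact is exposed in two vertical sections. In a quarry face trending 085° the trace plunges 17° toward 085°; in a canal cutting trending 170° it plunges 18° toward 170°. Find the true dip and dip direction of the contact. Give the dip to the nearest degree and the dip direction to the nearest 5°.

The two traces are lines in the plane: v₁ = (sin 85°·cos 17°, cos 85°·cos 17°, −sin 17°), v₂ = (sin 170°·cos 18°, cos 170°·cos 18°, −sin 18°).
Cross product v₁ × v₂ gives the pole to the plane: n ∝ (0.300, -0.246, 0.906).
True dip = arccos(n_z / |n|) = arccos(0.9194) = 23.2°.
Dip direction = azimuth of (n_x, n_y) = atan2(0.300, -0.246) = 129°.

true dip 23°, dip direction 130°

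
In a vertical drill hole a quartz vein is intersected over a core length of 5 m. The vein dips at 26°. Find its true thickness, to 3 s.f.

True thickness t = h · cos(dip) = 5 × cos 26°
t = 5 × 0.8988 = 4.494 m

4.49 m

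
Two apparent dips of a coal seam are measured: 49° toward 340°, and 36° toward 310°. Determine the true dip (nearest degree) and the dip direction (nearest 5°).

true dip 52°, dip direction 005°

The two traces are lines in the plane: v₁ = (sin 340°·cos 49°, cos 340°·cos 49°, −sin 49°), v₂ = (sin 310°·cos 36°, cos 310°·cos 36°, −sin 36°).
The plane normal is n = v₁ × v₂ ∝ (0.030, 0.336, 0.265).
Dip δ = arctan(|n_h|/n_z) = arctan(0.337/0.265) = 51.8°.
The horizontal component of n points toward azimuth atan2(n_x, n_y) = 5°, the dip direction.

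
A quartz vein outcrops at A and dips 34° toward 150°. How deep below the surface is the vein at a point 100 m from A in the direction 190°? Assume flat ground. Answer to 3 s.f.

The hole lies 40° from the dip direction, so the down-dip offset is 100 × cos 40° = 76.60 m.
Depth = down-dip offset × tan(dip) = 76.60 × tan 34° = 76.60 × 0.6745
Depth = 51.67 m

51.7 m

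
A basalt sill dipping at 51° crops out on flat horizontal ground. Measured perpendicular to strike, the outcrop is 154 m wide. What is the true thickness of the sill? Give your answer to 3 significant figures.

True thickness t = w · sin(dip) = 154 × sin 51°
t = 154 × 0.7771 = 119.680 m

120 m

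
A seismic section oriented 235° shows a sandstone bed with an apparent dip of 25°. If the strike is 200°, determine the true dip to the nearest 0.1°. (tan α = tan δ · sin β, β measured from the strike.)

39.1°

β = acute angle between strike 200° and section 235° = 35°.
tan(true dip) = tan 25° / sin 35° = 0.8130
true dip = arctan 0.8130 = 39.11°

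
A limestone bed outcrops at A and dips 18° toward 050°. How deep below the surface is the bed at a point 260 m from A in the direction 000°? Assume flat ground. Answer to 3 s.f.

54.3 m

The hole lies 50° from the dip direction, so the down-dip offset is 260 × cos 50° = 167.12 m.
Depth = down-dip offset × tan(dip) = 167.12 × tan 18° = 167.12 × 0.3249
Depth = 54.30 m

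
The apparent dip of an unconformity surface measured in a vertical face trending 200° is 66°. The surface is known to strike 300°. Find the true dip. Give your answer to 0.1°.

66.3°

The section is 80° from the strike.
tan(true dip) = tan 66° / sin 80° = 2.2807
δ = arctan(2.2807) = 66.32°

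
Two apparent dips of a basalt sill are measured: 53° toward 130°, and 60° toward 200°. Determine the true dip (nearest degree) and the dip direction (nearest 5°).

The two traces are lines in the plane: v₁ = (sin 130°·cos 53°, cos 130°·cos 53°, −sin 53°), v₂ = (sin 200°·cos 60°, cos 200°·cos 60°, −sin 60°).
n = v₁ × v₂ = (0.040, -0.536, 0.283) (taken with n_z > 0).
Dip δ = arctan(|n_h|/n_z) = arctan(0.537/0.283) = 62.2°.
The horizontal component of n points toward azimuth atan2(n_x, n_y) = 176°, the dip direction.

true dip 62°, dip direction 175°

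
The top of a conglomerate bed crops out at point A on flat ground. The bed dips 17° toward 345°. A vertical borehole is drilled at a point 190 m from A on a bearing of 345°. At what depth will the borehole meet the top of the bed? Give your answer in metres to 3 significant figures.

The hole is directly down-dip from the outcrop, so the down-dip offset is 190 m.
Depth = down-dip offset × tan(dip) = 190.00 × tan 17° = 190.00 × 0.3057
Depth = 58.09 m

58.1 m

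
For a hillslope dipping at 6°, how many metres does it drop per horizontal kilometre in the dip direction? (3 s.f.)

drop per km = 1000 × tan 6° = 1000 × 0.1051

105 m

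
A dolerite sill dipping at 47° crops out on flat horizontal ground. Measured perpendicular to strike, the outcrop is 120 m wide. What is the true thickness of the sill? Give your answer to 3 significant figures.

True thickness t = w · sin(dip) = 120 × sin 47°
t = 120 × 0.7314 = 87.762 m

87.8 m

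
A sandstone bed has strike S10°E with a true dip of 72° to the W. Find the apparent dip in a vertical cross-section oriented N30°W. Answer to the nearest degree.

The strike is S10°E and the section trends N30°W; the acute angle between them is β = 20°.
tan(apparent dip) = tan 72° · sin 20° = 1.0526
apparent dip = arctan 1.0526 = 46.47°

46°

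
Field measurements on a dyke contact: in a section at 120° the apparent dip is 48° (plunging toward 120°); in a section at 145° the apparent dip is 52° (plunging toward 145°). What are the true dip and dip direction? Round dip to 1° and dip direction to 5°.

true dip 52°, dip direction 150°

Each apparent-dip line lies in the plane. As unit vectors (x east, y north, z up), v₁ plunges 48°→120° and v₂ plunges 52°→145°.
Cross product v₁ × v₂ gives the pole to the plane: n ∝ (0.111, -0.194, 0.174).
Dip δ = arctan(|n_h|/n_z) = arctan(0.224/0.174) = 52.1°.
Dip direction = atan2(0.111, -0.194) = 150° (azimuth of n's horizontal projection).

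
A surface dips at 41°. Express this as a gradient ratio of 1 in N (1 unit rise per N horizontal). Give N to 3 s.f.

1 in 1.15

1 : N means tan θ = 1/N, so N = 1/tan 41° = 1/0.8693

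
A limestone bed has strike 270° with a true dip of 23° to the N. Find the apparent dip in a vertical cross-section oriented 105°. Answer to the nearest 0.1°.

Angle between strike (270°) and section (105°): β = 15°.
tan α = tan 23° × sin 15° = 0.4245 × 0.2588 = 0.1099
apparent dip = arctan 0.1099 = 6.27°

6.3°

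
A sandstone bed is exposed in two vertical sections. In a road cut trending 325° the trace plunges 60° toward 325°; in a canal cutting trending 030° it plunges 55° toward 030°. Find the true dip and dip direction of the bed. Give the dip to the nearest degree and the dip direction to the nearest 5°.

The two traces are lines in the plane: v₁ = (sin 325°·cos 60°, cos 325°·cos 60°, −sin 60°), v₂ = (sin 30°·cos 55°, cos 30°·cos 55°, −sin 55°).
n = v₁ × v₂ = (-0.095, 0.483, 0.260) (taken with n_z > 0).
tan δ = √(n_x²+n_y²)/n_z = 0.492/0.260, so δ = 62.2°.
Dip direction = atan2(-0.095, 0.483) = 349° (azimuth of n's horizontal projection).

true dip 62°, dip direction 350°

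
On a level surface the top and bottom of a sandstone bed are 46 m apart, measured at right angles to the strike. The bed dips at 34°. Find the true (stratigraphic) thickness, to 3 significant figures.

True thickness t = w · sin(dip) = 46 × sin 34°
t = 46 × 0.5592 = 25.723 m

25.7 m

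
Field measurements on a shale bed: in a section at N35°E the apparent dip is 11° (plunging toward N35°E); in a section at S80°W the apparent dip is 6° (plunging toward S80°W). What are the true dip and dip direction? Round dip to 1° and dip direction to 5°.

The two traces are lines in the plane: v₁ = (sin 35°·cos 11°, cos 35°·cos 11°, −sin 11°), v₂ = (sin 260°·cos 6°, cos 260°·cos 6°, −sin 6°).
Cross product v₁ × v₂ gives the pole to the plane: n ∝ (-0.117, 0.246, 0.690).
True dip = arccos(n_z / |n|) = arccos(0.9303) = 21.5°.
Dip direction = atan2(-0.117, 0.246) = 335° (azimuth of n's horizontal projection).

true dip 22°, dip direction 335°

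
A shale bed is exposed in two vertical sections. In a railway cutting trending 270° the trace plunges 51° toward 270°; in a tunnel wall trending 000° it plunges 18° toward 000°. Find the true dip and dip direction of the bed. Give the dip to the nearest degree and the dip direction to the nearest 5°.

true dip 52°, dip direction 285°

The two traces are lines in the plane: v₁ = (sin 270°·cos 51°, cos 270°·cos 51°, −sin 51°), v₂ = (sin 0°·cos 18°, cos 0°·cos 18°, −sin 18°).
Cross product v₁ × v₂ gives the pole to the plane: n ∝ (-0.739, 0.194, 0.599).
tan δ = √(n_x²+n_y²)/n_z = 0.764/0.599, so δ = 51.9°.
The horizontal component of n points toward azimuth atan2(n_x, n_y) = 285°, the dip direction.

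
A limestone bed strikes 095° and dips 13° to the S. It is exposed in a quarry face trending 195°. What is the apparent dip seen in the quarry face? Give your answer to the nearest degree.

Angle between strike (095°) and section (195°): β = 80°.
tan(apparent dip) = tan 13° · sin 80° = 0.2274
α = arctan(0.2274) = 12.81°

13°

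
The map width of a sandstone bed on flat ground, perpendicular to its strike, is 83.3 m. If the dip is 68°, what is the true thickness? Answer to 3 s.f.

77.2 m

True thickness t = w · sin(dip) = 83.3 × sin 68°
t = 83.3 × 0.9272 = 77.234 m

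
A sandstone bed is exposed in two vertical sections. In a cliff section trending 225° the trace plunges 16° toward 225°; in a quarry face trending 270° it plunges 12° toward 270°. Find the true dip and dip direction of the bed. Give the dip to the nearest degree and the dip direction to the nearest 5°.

Represent each trace as a vector plunging at its apparent dip toward its trend (east-north-up frame): v₁ = (-0.680, -0.680, -0.276), v₂ = (-0.978, -0.000, -0.208).
n = v₁ × v₂ = (-0.141, -0.128, 0.665) (taken with n_z > 0).
tan δ = √(n_x²+n_y²)/n_z = 0.191/0.665, so δ = 16.0°.
Dip direction = azimuth of (n_x, n_y) = atan2(-0.141, -0.128) = 228°.

true dip 16°, dip direction 230°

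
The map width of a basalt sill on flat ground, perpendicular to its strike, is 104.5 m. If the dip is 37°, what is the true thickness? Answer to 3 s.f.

True thickness t = w · sin(dip) = 104.5 × sin 37°
t = 104.5 × 0.6018 = 62.890 m

62.9 m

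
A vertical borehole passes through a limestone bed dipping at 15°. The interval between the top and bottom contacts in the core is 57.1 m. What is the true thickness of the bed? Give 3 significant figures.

55.2 m

True thickness t = h · cos(dip) = 57.1 × cos 15°
t = 57.1 × 0.9659 = 55.154 m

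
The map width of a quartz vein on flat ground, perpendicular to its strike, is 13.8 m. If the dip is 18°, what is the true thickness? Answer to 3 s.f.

4.26 m

True thickness t = w · sin(dip) = 13.8 × sin 18°
t = 13.8 × 0.3090 = 4.264 m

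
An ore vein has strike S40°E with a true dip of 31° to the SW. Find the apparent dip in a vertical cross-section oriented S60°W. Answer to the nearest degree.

Angle between strike (S40°E) and section (S60°W): β = 80°.
tan α = tan 31° × sin 80° = 0.6009 × 0.9848 = 0.5917
α = arctan(0.5917) = 30.61°

31°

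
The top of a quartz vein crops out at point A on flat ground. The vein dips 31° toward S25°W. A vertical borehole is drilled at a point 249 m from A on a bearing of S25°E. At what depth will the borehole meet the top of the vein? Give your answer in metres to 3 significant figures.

The hole lies 50° from the dip direction, so the down-dip offset is 249 × cos 50° = 160.05 m.
Depth = down-dip offset × tan(dip) = 160.05 × tan 31° = 160.05 × 0.6009
Depth = 96.17 m

96.2 m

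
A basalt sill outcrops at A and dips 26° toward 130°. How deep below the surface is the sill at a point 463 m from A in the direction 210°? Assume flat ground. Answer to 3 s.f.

39.2 m

The hole lies 80° from the dip direction, so the down-dip offset is 463 × cos 80° = 80.40 m.
Depth = down-dip offset × tan(dip) = 80.40 × tan 26° = 80.40 × 0.4877
Depth = 39.21 m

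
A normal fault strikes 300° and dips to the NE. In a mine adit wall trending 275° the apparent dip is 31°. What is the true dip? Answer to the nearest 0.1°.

β = acute angle between strike 300° and section 275° = 25°.
tan δ = tan α / sin β = tan 31° / sin 25° = 0.6009 / 0.4226 = 1.4218
true dip = arctan 1.4218 = 54.88°

54.9°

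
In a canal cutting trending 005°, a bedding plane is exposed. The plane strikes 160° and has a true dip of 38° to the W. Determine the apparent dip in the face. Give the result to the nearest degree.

The strike is 160° and the section trends 005°; the acute angle between them is β = 25°.
tan(apparent dip) = tan 38° · sin 25° = 0.3302
apparent dip = arctan 0.3302 = 18.27°

18°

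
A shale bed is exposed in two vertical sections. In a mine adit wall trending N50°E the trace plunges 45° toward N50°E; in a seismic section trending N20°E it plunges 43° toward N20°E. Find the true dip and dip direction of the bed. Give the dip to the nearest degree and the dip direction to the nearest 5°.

true dip 45°, dip direction 040°

Each apparent-dip line lies in the plane. As unit vectors (x east, y north, z up), v₁ plunges 45°→N50°E and v₂ plunges 43°→N20°E.
The plane normal is n = v₁ × v₂ ∝ (0.176, 0.193, 0.259).
True dip = arccos(n_z / |n|) = arccos(0.7040) = 45.3°.
The horizontal component of n points toward azimuth atan2(n_x, n_y) = 42°, the dip direction.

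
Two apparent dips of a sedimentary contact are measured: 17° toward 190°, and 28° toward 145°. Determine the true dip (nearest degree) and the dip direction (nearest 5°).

true dip 28°, dip direction 135°

The two traces are lines in the plane: v₁ = (sin 190°·cos 17°, cos 190°·cos 17°, −sin 17°), v₂ = (sin 145°·cos 28°, cos 145°·cos 28°, −sin 28°).
Cross product v₁ × v₂ gives the pole to the plane: n ∝ (0.231, -0.226, 0.597).
Dip δ = arctan(|n_h|/n_z) = arctan(0.323/0.597) = 28.4°.
The horizontal component of n points toward azimuth atan2(n_x, n_y) = 134°, the dip direction.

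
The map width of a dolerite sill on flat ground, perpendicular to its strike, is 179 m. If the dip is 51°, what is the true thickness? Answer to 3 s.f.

139 m

True thickness t = w · sin(dip) = 179 × sin 51°
t = 179 × 0.7771 = 139.109 m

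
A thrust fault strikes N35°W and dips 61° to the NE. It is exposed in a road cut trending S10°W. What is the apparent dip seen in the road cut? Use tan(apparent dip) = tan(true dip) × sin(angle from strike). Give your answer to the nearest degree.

52°

Angle between strike (N35°W) and section (S10°W): β = 45°.
tan α = tan 61° × sin 45° = 1.8040 × 0.7071 = 1.2757
α = arctan(1.2757) = 51.91°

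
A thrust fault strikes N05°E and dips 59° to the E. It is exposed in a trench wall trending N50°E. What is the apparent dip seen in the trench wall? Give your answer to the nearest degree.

50°

The strike is N05°E and the section trends N50°E; the acute angle between them is β = 45°.
tan(apparent dip) = tan 59° · sin 45° = 1.1768
α = arctan(1.1768) = 49.64°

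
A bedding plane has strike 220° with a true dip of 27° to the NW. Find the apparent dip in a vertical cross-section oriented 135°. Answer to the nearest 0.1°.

26.9°

The section lies 85° from the strike.
tan(apparent dip) = tan 27° · sin 85° = 0.5076
α = arctan(0.5076) = 26.91°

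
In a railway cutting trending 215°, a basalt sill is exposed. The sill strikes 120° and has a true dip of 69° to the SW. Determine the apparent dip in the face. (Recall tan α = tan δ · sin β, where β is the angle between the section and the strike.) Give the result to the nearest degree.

Angle between strike (120°) and section (215°): β = 85°.
tan(apparent dip) = tan 69° · sin 85° = 2.5952
α = arctan(2.5952) = 68.93°

69°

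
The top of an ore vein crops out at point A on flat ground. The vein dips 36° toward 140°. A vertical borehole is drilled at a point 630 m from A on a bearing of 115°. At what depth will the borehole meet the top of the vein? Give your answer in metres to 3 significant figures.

415 m

The hole lies 25° from the dip direction, so the down-dip offset is 630 × cos 25° = 570.97 m.
Depth = down-dip offset × tan(dip) = 570.97 × tan 36° = 570.97 × 0.7265
Depth = 414.84 m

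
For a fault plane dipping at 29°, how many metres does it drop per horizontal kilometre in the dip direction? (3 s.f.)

554 m

drop per km = 1000 × tan 29° = 1000 × 0.5543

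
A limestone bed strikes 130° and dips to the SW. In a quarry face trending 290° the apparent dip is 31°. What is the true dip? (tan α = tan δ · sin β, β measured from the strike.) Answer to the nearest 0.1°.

The section is 20° from the strike.
tan(true dip) = tan 31° / sin 20° = 1.7568
true dip = arctan 1.7568 = 60.35°

60.4°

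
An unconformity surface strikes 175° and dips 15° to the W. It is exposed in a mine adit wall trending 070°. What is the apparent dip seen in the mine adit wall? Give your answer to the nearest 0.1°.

14.5°

Angle between strike (175°) and section (070°): β = 75°.
tan α = tan 15° × sin 75° = 0.2679 × 0.9659 = 0.2588
apparent dip = arctan 0.2588 = 14.51°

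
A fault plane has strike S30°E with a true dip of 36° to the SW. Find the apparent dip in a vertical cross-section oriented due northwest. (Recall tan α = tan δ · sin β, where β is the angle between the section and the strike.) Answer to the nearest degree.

11°

The section lies 15° from the strike.
tan α = tan 36° × sin 15° = 0.7265 × 0.2588 = 0.1880
apparent dip = arctan 0.1880 = 10.65°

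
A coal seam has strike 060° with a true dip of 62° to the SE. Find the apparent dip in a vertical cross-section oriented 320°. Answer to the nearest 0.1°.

61.6°

Angle between strike (060°) and section (320°): β = 80°.
tan α = tan 62° × sin 80° = 1.8807 × 0.9848 = 1.8522
α = arctan(1.8522) = 61.63°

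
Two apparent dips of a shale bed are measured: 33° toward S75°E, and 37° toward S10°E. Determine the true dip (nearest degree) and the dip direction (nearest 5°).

true dip 40°, dip direction 145°

The two traces are lines in the plane: v₁ = (sin 105°·cos 33°, cos 105°·cos 33°, −sin 33°), v₂ = (sin 170°·cos 37°, cos 170°·cos 37°, −sin 37°).
n = v₁ × v₂ = (0.298, -0.412, 0.607) (taken with n_z > 0).
tan δ = √(n_x²+n_y²)/n_z = 0.508/0.607, so δ = 39.9°.
Dip direction = atan2(0.298, -0.412) = 144° (azimuth of n's horizontal projection).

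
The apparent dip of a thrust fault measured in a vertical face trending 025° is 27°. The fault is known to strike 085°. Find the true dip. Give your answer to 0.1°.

The section is 60° from the strike.
tan(true dip) = tan 27° / sin 60° = 0.5883
true dip = arctan 0.5883 = 30.47°

30.5°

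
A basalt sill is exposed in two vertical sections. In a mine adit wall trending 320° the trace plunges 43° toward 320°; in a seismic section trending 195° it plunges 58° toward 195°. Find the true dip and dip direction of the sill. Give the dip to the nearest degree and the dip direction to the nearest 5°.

true dip 70°, dip direction 250°

Represent each trace as a vector plunging at its apparent dip toward its trend (east-north-up frame): v₁ = (-0.470, 0.560, -0.682), v₂ = (-0.137, -0.512, -0.848).
n = v₁ × v₂ = (-0.824, -0.305, 0.317) (taken with n_z > 0).
True dip = arccos(n_z / |n|) = arccos(0.3397) = 70.1°.
Dip direction = azimuth of (n_x, n_y) = atan2(-0.824, -0.305) = 250°.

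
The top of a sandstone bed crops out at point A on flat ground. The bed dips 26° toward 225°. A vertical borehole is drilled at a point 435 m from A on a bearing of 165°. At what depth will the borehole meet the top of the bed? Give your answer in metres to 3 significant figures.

The hole lies 60° from the dip direction, so the down-dip offset is 435 × cos 60° = 217.50 m.
Depth = down-dip offset × tan(dip) = 217.50 × tan 26° = 217.50 × 0.4877
Depth = 106.08 m

106 m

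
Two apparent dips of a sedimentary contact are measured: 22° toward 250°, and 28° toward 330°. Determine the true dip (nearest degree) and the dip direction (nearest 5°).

true dip 32°, dip direction 300°

Each apparent-dip line lies in the plane. As unit vectors (x east, y north, z up), v₁ plunges 22°→250° and v₂ plunges 28°→330°.
Cross product v₁ × v₂ gives the pole to the plane: n ∝ (-0.435, 0.244, 0.806).
Dip δ = arctan(|n_h|/n_z) = arctan(0.499/0.806) = 31.7°.
The horizontal component of n points toward azimuth atan2(n_x, n_y) = 299°, the dip direction.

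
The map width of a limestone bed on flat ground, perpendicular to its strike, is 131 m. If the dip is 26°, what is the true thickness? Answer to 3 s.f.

True thickness t = w · sin(dip) = 131 × sin 26°
t = 131 × 0.4384 = 57.427 m

57.4 m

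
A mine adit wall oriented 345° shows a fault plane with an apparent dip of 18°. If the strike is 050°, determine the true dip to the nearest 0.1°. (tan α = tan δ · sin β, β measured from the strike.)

19.7°

β = acute angle between strike 050° and section 345° = 65°.
tan(true dip) = tan 18° / sin 65° = 0.3585
δ = arctan(0.3585) = 19.72°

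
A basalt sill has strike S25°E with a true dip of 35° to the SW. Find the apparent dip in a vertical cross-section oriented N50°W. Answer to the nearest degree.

16°

Angle between strike (S25°E) and section (N50°W): β = 25°.
tan α = tan 35° × sin 25° = 0.7002 × 0.4226 = 0.2959
α = arctan(0.2959) = 16.48°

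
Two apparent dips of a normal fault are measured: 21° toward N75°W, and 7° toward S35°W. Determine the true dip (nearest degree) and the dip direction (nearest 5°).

Represent each trace as a vector plunging at its apparent dip toward its trend (east-north-up frame): v₁ = (-0.902, 0.242, -0.358), v₂ = (-0.569, -0.813, -0.122).
n = v₁ × v₂ = (-0.321, 0.094, 0.871) (taken with n_z > 0).
Dip δ = arctan(|n_h|/n_z) = arctan(0.334/0.871) = 21.0°.
The horizontal component of n points toward azimuth atan2(n_x, n_y) = 286°, the dip direction.

true dip 21°, dip direction 285°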